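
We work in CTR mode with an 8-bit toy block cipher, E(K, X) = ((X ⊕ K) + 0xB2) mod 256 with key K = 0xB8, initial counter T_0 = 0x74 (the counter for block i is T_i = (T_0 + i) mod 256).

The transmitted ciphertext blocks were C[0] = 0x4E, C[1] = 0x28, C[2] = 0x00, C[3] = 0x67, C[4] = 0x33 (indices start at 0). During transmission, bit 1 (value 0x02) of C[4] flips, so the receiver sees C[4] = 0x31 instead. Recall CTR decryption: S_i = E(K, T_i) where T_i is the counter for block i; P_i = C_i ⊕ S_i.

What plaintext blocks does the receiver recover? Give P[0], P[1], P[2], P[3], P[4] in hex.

Only C[4] changed, to 0x31. In CTR, a change in C_i flips the same bit in P_i only; the keystream is unaffected. Decrypting the received ciphertext:
P[0]: T = 0x74, S = E(K, T) = 0x7E; 0x4E ⊕ 0x7E = 0x30.
P[1]: T = 0x75, S = E(K, T) = 0x7F; 0x28 ⊕ 0x7F = 0x57.
P[2]: T = 0x76, S = E(K, T) = 0x80; 0x00 ⊕ 0x80 = 0x80.
P[3]: T = 0x77, S = E(K, T) = 0x81; 0x67 ⊕ 0x81 = 0xE6.
P[4]: T = 0x78, S = E(K, T) = 0x72; 0x31 ⊕ 0x72 = 0x43.
Blocks that differ from the original plaintext: P[4].

P[0] = 0x30, P[1] = 0x57, P[2] = 0x80, P[3] = 0xE6, P[4] = 0x43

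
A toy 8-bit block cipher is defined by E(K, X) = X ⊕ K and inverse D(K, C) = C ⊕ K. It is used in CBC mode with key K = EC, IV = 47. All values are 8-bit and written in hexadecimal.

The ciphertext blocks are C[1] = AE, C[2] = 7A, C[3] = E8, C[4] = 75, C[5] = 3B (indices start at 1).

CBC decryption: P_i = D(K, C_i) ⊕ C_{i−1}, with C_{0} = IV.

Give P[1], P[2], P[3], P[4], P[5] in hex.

P[1]: D(K, AE) = 42; 42 ⊕ 47 = 05.
P[2]: D(K, 7A) = 96; 96 ⊕ AE = 38.
P[3]: D(K, E8) = 04; 04 ⊕ 7A = 7E.
P[4]: D(K, 75) = 99; 99 ⊕ E8 = 71.
P[5]: D(K, 3B) = D7; D7 ⊕ 75 = A2.

P[1] = 05, P[2] = 38, P[3] = 7E, P[4] = 71, P[5] = A2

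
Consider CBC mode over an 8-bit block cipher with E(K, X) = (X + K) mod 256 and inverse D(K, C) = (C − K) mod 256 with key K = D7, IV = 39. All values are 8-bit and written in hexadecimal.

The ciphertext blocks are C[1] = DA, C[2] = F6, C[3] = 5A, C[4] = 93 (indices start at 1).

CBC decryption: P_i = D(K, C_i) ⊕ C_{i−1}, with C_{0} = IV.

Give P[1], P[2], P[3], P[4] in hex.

P[1]: D(K, DA) = 03; 03 ⊕ 39 = 3A.
P[2]: D(K, F6) = 1F; 1F ⊕ DA = C5.
P[3]: D(K, 5A) = 83; 83 ⊕ F6 = 75.
P[4]: D(K, 93) = BC; BC ⊕ 5A = E6.

P[1] = 3A, P[2] = C5, P[3] = 75, P[4] = E6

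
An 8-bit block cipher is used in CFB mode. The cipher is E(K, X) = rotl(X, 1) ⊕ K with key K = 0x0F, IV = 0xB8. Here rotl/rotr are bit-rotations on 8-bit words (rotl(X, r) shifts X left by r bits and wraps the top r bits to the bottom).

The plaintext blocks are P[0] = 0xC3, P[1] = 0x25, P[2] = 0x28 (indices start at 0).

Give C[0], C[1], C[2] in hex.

CFB encryption: C_i = P_i ⊕ E(K, C_{i−1}), with C_{−1} = IV.
C[0]: E(K, 0xB8) = 0x7E; 0xC3 ⊕ 0x7E = 0xBD.
C[1]: E(K, 0xBD) = 0x74; 0x25 ⊕ 0x74 = 0x51.
C[2]: E(K, 0x51) = 0xAD; 0x28 ⊕ 0xAD = 0x85.

C[0] = 0xBD, C[1] = 0x51, C[2] = 0x85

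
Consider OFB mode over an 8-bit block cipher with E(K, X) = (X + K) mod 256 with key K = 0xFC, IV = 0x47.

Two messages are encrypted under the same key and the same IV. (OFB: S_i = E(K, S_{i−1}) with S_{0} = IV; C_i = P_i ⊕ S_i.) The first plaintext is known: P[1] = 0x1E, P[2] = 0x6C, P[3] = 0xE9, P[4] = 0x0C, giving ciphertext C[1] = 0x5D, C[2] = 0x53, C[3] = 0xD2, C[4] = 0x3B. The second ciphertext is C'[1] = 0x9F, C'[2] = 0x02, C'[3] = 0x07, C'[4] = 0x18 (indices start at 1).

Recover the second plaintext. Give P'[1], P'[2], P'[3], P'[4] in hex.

P'[1] = 0xDC, P'[2] = 0x3D, P'[3] = 0x3C, P'[4] = 0x2F

In OFB with a reused IV, both messages share the same keystream S_i, so C_i ⊕ C'_i = P_i ⊕ P'_i and thus P'_i = P_i ⊕ C_i ⊕ C'_i.
P'[1]: 0x1E ⊕ 0x5D ⊕ 0x9F = 0xDC.
P'[2]: 0x6C ⊕ 0x53 ⊕ 0x02 = 0x3D.
P'[3]: 0xE9 ⊕ 0xD2 ⊕ 0x07 = 0x3C.
P'[4]: 0x0C ⊕ 0x3B ⊕ 0x18 = 0x2F.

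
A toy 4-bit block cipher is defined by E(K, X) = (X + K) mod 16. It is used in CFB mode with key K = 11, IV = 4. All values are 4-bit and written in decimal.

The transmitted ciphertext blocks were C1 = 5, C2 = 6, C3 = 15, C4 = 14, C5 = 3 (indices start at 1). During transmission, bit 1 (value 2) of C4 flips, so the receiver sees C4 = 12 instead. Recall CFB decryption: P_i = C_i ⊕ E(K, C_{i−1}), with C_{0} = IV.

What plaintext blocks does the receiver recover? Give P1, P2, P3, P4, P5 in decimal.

P1 = 10, P2 = 6, P3 = 14, P4 = 6, P5 = 4

Only C4 changed, to 12. In CFB, a change in C_i flips the same bit in P_i and garbles P_{i+1}. Decrypting the received ciphertext:
P1: E(K, 4) = 15; 5 ⊕ 15 = 10.
P2: E(K, 5) = 0; 6 ⊕ 0 = 6.
P3: E(K, 6) = 1; 15 ⊕ 1 = 14.
P4: E(K, 15) = 10; 12 ⊕ 10 = 6.
P5: E(K, 12) = 7; 3 ⊕ 7 = 4.
Blocks that differ from the original plaintext: P4, P5.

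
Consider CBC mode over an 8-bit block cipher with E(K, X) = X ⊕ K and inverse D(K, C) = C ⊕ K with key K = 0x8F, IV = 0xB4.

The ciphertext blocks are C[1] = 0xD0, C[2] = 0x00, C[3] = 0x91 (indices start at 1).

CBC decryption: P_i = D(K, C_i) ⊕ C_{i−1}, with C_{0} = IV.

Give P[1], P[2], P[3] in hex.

P[1]: D(K, 0xD0) = 0x5F; 0x5F ⊕ 0xB4 = 0xEB.
P[2]: D(K, 0x00) = 0x8F; 0x8F ⊕ 0xD0 = 0x5F.
P[3]: D(K, 0x91) = 0x1E; 0x1E ⊕ 0x00 = 0x1E.

P[1] = 0xEB, P[2] = 0x5F, P[3] = 0x1E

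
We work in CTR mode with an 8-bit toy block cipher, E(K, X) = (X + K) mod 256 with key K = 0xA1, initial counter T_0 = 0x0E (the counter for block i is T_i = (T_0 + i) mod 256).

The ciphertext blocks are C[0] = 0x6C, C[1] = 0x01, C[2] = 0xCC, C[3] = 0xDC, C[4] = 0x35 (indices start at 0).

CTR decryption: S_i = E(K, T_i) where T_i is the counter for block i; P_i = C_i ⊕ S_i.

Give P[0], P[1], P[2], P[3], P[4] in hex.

P[0]: T = 0x0E, S = E(K, T) = 0xAF; 0x6C ⊕ 0xAF = 0xC3.
P[1]: T = 0x0F, S = E(K, T) = 0xB0; 0x01 ⊕ 0xB0 = 0xB1.
P[2]: T = 0x10, S = E(K, T) = 0xB1; 0xCC ⊕ 0xB1 = 0x7D.
P[3]: T = 0x11, S = E(K, T) = 0xB2; 0xDC ⊕ 0xB2 = 0x6E.
P[4]: T = 0x12, S = E(K, T) = 0xB3; 0x35 ⊕ 0xB3 = 0x86.

P[0] = 0xC3, P[1] = 0xB1, P[2] = 0x7D, P[3] = 0x6E, P[4] = 0x86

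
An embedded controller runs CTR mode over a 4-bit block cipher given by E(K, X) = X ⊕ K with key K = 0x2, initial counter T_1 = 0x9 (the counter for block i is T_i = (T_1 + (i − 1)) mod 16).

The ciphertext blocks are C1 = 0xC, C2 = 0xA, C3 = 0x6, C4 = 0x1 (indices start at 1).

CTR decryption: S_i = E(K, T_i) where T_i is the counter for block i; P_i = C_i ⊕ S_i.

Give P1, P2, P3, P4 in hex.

P1 = 0x7, P2 = 0x2, P3 = 0xF, P4 = 0xF

P1: T = 0x9, S = E(K, T) = 0xB; 0xC ⊕ 0xB = 0x7.
P2: T = 0xA, S = E(K, T) = 0x8; 0xA ⊕ 0x8 = 0x2.
P3: T = 0xB, S = E(K, T) = 0x9; 0x6 ⊕ 0x9 = 0xF.
P4: T = 0xC, S = E(K, T) = 0xE; 0x1 ⊕ 0xE = 0xF.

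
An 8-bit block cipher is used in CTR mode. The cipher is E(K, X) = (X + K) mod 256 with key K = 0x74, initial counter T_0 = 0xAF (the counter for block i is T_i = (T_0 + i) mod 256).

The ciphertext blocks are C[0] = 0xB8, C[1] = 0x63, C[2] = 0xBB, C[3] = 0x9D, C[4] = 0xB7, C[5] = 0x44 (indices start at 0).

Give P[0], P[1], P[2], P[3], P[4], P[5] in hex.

CTR decryption: S_i = E(K, T_i) where T_i is the counter for block i; P_i = C_i ⊕ S_i.
P[0]: T = 0xAF, S = E(K, T) = 0x23; 0xB8 ⊕ 0x23 = 0x9B.
P[1]: T = 0xB0, S = E(K, T) = 0x24; 0x63 ⊕ 0x24 = 0x47.
P[2]: T = 0xB1, S = E(K, T) = 0x25; 0xBB ⊕ 0x25 = 0x9E.
P[3]: T = 0xB2, S = E(K, T) = 0x26; 0x9D ⊕ 0x26 = 0xBB.
P[4]: T = 0xB3, S = E(K, T) = 0x27; 0xB7 ⊕ 0x27 = 0x90.
P[5]: T = 0xB4, S = E(K, T) = 0x28; 0x44 ⊕ 0x28 = 0x6C.

P[0] = 0x9B, P[1] = 0x47, P[2] = 0x9E, P[3] = 0xBB, P[4] = 0x90, P[5] = 0x6C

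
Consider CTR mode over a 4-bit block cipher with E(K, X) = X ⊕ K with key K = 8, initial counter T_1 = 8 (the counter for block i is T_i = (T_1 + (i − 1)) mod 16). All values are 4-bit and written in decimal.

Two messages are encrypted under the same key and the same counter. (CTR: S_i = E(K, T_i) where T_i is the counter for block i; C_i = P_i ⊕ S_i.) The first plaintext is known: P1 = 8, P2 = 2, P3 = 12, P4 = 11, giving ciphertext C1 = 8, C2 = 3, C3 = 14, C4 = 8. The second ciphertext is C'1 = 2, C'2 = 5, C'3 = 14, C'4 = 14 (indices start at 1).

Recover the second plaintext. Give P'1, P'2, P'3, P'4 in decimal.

P'1 = 2, P'2 = 4, P'3 = 12, P'4 = 13

In CTR with a reused counter, both messages share the same keystream S_i, so C_i ⊕ C'_i = P_i ⊕ P'_i and thus P'_i = P_i ⊕ C_i ⊕ C'_i.
P'1: 8 ⊕ 8 ⊕ 2 = 2.
P'2: 2 ⊕ 3 ⊕ 5 = 4.
P'3: 12 ⊕ 14 ⊕ 14 = 12.
P'4: 11 ⊕ 8 ⊕ 14 = 13.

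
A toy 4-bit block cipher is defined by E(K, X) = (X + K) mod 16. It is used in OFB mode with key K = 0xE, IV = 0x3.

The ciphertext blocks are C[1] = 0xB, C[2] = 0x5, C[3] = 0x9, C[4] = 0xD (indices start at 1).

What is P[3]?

OFB decryption: S_i = E(K, S_{i−1}) with S_{0} = IV; P_i = C_i ⊕ S_i.
P[1]: S = E(K, 0x3) = 0x1; 0xB ⊕ 0x1 = 0xA.
P[2]: S = E(K, 0x1) = 0xF; 0x5 ⊕ 0xF = 0xA.
P[3]: S = E(K, 0xF) = 0xD; 0x9 ⊕ 0xD = 0x4.

P[3] = 0x4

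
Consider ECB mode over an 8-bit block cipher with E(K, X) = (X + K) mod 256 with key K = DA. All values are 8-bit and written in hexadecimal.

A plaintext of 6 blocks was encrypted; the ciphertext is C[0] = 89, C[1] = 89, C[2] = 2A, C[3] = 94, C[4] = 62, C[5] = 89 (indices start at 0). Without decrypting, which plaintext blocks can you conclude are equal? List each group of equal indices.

P[0] = P[1] = P[5]

ECB encrypts each block independently with the same key, so equal ciphertext blocks imply equal plaintext blocks.
C[0] = C[1] = C[5] = 89, so P[0] = P[1] = P[5].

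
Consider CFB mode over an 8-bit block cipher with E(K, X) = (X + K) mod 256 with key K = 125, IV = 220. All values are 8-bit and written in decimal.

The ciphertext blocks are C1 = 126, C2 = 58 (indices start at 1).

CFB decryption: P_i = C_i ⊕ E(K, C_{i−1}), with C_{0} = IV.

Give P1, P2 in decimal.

P1 = 39, P2 = 193

P1: E(K, 220) = 89; 126 ⊕ 89 = 39.
P2: E(K, 126) = 251; 58 ⊕ 251 = 193.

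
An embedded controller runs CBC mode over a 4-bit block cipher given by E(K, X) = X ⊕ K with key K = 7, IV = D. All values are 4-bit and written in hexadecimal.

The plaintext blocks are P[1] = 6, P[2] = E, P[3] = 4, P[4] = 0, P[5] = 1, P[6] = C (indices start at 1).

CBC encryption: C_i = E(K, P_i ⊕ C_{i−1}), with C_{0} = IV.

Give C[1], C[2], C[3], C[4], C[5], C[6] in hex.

C[1]: P[1] ⊕ D = B; E(K, B) = C.
C[2]: P[2] ⊕ C = 2; E(K, 2) = 5.
C[3]: P[3] ⊕ 5 = 1; E(K, 1) = 6.
C[4]: P[4] ⊕ 6 = 6; E(K, 6) = 1.
C[5]: P[5] ⊕ 1 = 0; E(K, 0) = 7.
C[6]: P[6] ⊕ 7 = B; E(K, B) = C.

C[1] = C, C[2] = 5, C[3] = 6, C[4] = 1, C[5] = 7, C[6] = C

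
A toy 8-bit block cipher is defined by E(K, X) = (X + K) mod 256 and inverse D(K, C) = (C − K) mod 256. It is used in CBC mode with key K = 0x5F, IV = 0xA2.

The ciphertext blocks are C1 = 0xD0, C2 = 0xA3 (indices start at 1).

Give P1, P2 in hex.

P1 = 0xD3, P2 = 0x94

CBC decryption: P_i = D(K, C_i) ⊕ C_{i−1}, with C_{0} = IV.
P1: D(K, 0xD0) = 0x71; 0x71 ⊕ 0xA2 = 0xD3.
P2: D(K, 0xA3) = 0x44; 0x44 ⊕ 0xD0 = 0x94.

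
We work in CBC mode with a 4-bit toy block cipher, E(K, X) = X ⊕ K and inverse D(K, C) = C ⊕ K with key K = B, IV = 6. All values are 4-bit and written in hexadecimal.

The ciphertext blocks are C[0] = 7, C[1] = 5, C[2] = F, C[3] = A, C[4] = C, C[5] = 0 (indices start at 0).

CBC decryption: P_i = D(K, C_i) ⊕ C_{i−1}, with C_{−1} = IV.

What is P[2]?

P[2]: D(K, F) = 4; 4 ⊕ 5 = 1.

P[2] = 1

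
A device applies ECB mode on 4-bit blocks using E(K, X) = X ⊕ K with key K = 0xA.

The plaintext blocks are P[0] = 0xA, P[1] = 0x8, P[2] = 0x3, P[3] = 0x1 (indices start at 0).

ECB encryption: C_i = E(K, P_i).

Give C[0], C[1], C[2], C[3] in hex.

C[0] = 0x0, C[1] = 0x2, C[2] = 0x9, C[3] = 0xB

C[0]: E(K, 0xA) = 0x0.
C[1]: E(K, 0x8) = 0x2.
C[2]: E(K, 0x3) = 0x9.
C[3]: E(K, 0x1) = 0xB.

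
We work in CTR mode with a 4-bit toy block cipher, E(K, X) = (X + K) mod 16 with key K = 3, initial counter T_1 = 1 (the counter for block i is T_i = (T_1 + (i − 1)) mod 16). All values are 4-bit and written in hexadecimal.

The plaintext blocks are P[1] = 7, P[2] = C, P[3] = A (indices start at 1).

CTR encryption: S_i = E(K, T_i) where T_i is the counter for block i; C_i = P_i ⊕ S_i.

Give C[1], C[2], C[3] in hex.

C[1] = 3, C[2] = 9, C[3] = C

C[1]: T = 1, S = E(K, T) = 4; 7 ⊕ 4 = 3.
C[2]: T = 2, S = E(K, T) = 5; C ⊕ 5 = 9.
C[3]: T = 3, S = E(K, T) = 6; A ⊕ 6 = C.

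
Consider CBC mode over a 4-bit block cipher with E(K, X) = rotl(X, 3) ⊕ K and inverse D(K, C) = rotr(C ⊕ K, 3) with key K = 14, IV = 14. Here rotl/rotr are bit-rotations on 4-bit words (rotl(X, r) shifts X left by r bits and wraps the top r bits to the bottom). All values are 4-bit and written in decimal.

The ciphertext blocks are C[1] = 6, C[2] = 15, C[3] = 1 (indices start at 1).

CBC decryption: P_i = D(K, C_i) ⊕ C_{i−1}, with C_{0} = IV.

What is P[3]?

P[3] = 0

P[3]: D(K, 1) = 15; 15 ⊕ 15 = 0.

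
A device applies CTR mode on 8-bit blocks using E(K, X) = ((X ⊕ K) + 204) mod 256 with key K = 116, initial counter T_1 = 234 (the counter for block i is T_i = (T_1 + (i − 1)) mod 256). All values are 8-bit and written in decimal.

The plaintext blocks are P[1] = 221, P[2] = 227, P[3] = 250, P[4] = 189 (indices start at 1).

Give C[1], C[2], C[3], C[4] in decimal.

C[1] = 183, C[2] = 136, C[3] = 158, C[4] = 216

CTR encryption: S_i = E(K, T_i) where T_i is the counter for block i; C_i = P_i ⊕ S_i.
C[1]: T = 234, S = E(K, T) = 106; 221 ⊕ 106 = 183.
C[2]: T = 235, S = E(K, T) = 107; 227 ⊕ 107 = 136.
C[3]: T = 236, S = E(K, T) = 100; 250 ⊕ 100 = 158.
C[4]: T = 237, S = E(K, T) = 101; 189 ⊕ 101 = 216.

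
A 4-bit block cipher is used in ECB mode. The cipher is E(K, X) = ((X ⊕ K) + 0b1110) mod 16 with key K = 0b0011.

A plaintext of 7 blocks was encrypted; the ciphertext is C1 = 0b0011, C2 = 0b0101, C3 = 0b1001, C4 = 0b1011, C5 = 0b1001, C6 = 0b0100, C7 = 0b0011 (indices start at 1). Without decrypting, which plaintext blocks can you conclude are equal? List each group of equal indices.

P1 = P7; P3 = P5

ECB encrypts each block independently with the same key, so equal ciphertext blocks imply equal plaintext blocks.
C1 = C7 = 0b0011, so P1 = P7.
C3 = C5 = 0b1001, so P3 = P5.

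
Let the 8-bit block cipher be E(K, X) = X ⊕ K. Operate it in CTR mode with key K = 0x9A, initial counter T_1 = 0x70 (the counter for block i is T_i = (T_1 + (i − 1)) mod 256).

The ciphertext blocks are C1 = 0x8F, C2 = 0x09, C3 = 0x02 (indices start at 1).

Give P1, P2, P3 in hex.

CTR decryption: S_i = E(K, T_i) where T_i is the counter for block i; P_i = C_i ⊕ S_i.
P1: T = 0x70, S = E(K, T) = 0xEA; 0x8F ⊕ 0xEA = 0x65.
P2: T = 0x71, S = E(K, T) = 0xEB; 0x09 ⊕ 0xEB = 0xE2.
P3: T = 0x72, S = E(K, T) = 0xE8; 0x02 ⊕ 0xE8 = 0xEA.

P1 = 0x65, P2 = 0xE2, P3 = 0xEA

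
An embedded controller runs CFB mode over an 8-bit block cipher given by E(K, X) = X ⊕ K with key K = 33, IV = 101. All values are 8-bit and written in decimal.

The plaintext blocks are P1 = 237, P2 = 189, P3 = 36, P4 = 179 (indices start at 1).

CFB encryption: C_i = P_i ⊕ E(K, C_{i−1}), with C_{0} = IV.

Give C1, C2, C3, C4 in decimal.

C1 = 169, C2 = 53, C3 = 48, C4 = 162

C1: E(K, 101) = 68; 237 ⊕ 68 = 169.
C2: E(K, 169) = 136; 189 ⊕ 136 = 53.
C3: E(K, 53) = 20; 36 ⊕ 20 = 48.
C4: E(K, 48) = 17; 179 ⊕ 17 = 162.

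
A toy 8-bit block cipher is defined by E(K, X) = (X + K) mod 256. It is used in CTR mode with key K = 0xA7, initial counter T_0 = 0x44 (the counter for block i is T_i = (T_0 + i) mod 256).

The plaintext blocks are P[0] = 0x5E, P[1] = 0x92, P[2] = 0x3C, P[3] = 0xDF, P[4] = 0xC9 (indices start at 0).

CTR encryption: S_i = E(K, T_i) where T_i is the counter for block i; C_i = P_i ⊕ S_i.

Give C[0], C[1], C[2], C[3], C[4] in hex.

C[0]: T = 0x44, S = E(K, T) = 0xEB; 0x5E ⊕ 0xEB = 0xB5.
C[1]: T = 0x45, S = E(K, T) = 0xEC; 0x92 ⊕ 0xEC = 0x7E.
C[2]: T = 0x46, S = E(K, T) = 0xED; 0x3C ⊕ 0xED = 0xD1.
C[3]: T = 0x47, S = E(K, T) = 0xEE; 0xDF ⊕ 0xEE = 0x31.
C[4]: T = 0x48, S = E(K, T) = 0xEF; 0xC9 ⊕ 0xEF = 0x26.

C[0] = 0xB5, C[1] = 0x7E, C[2] = 0xD1, C[3] = 0x31, C[4] = 0x26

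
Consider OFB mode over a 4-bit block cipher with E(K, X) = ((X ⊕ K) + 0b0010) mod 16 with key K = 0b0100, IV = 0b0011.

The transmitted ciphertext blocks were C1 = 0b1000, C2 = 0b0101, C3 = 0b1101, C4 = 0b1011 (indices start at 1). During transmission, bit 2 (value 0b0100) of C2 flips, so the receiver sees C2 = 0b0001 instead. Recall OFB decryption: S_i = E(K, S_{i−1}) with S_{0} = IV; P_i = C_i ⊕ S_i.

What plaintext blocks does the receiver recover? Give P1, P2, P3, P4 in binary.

Only C2 changed, to 0b0001. In OFB, a change in C_i flips the same bit in P_i only; the keystream is unaffected. Decrypting the received ciphertext:
P1: S = E(K, 0b0011) = 0b1001; 0b1000 ⊕ 0b1001 = 0b0001.
P2: S = E(K, 0b1001) = 0b1111; 0b0001 ⊕ 0b1111 = 0b1110.
P3: S = E(K, 0b1111) = 0b1101; 0b1101 ⊕ 0b1101 = 0b0000.
P4: S = E(K, 0b1101) = 0b1011; 0b1011 ⊕ 0b1011 = 0b0000.
Blocks that differ from the original plaintext: P2.

P1 = 0b0001, P2 = 0b1110, P3 = 0b0000, P4 = 0b0000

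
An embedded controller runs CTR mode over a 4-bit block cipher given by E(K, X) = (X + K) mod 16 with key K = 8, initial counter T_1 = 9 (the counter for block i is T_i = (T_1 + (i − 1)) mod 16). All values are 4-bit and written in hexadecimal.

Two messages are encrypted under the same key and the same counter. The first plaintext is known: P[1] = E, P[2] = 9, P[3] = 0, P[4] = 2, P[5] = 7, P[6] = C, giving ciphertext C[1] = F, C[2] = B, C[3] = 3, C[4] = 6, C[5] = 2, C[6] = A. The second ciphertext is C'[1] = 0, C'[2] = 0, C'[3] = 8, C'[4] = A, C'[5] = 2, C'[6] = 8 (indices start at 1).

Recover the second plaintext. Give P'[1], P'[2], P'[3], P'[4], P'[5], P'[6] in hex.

In CTR with a reused counter, both messages share the same keystream S_i, so C_i ⊕ C'_i = P_i ⊕ P'_i and thus P'_i = P_i ⊕ C_i ⊕ C'_i.
P'[1]: E ⊕ F ⊕ 0 = 1.
P'[2]: 9 ⊕ B ⊕ 0 = 2.
P'[3]: 0 ⊕ 3 ⊕ 8 = B.
P'[4]: 2 ⊕ 6 ⊕ A = E.
P'[5]: 7 ⊕ 2 ⊕ 2 = 7.
P'[6]: C ⊕ A ⊕ 8 = E.

P'[1] = 1, P'[2] = 2, P'[3] = B, P'[4] = E, P'[5] = 7, P'[6] = E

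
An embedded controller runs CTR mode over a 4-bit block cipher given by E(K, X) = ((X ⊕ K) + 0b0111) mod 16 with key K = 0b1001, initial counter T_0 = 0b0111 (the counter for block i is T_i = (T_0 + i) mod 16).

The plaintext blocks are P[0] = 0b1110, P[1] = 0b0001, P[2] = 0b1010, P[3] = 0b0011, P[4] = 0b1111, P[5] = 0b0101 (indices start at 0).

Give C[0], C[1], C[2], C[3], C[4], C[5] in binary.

C[0] = 0b1011, C[1] = 0b1001, C[2] = 0b1101, C[3] = 0b1001, C[4] = 0b0110, C[5] = 0b1001

CTR encryption: S_i = E(K, T_i) where T_i is the counter for block i; C_i = P_i ⊕ S_i.
C[0]: T = 0b0111, S = E(K, T) = 0b0101; 0b1110 ⊕ 0b0101 = 0b1011.
C[1]: T = 0b1000, S = E(K, T) = 0b1000; 0b0001 ⊕ 0b1000 = 0b1001.
C[2]: T = 0b1001, S = E(K, T) = 0b0111; 0b1010 ⊕ 0b0111 = 0b1101.
C[3]: T = 0b1010, S = E(K, T) = 0b1010; 0b0011 ⊕ 0b1010 = 0b1001.
C[4]: T = 0b1011, S = E(K, T) = 0b1001; 0b1111 ⊕ 0b1001 = 0b0110.
C[5]: T = 0b1100, S = E(K, T) = 0b1100; 0b0101 ⊕ 0b1100 = 0b1001.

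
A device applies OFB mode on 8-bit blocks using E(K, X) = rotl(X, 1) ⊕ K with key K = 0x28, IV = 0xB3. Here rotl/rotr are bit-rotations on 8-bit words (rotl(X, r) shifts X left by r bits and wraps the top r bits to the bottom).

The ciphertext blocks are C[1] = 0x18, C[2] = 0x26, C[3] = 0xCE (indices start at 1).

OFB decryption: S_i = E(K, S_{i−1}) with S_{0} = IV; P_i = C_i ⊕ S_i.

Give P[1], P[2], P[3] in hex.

P[1]: S = E(K, 0xB3) = 0x4F; 0x18 ⊕ 0x4F = 0x57.
P[2]: S = E(K, 0x4F) = 0xB6; 0x26 ⊕ 0xB6 = 0x90.
P[3]: S = E(K, 0xB6) = 0x45; 0xCE ⊕ 0x45 = 0x8B.

P[1] = 0x57, P[2] = 0x90, P[3] = 0x8B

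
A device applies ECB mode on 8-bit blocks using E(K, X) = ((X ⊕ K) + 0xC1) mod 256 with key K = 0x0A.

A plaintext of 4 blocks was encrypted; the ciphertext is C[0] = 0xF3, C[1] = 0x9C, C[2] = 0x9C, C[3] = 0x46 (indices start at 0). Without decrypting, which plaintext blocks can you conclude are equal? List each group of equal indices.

ECB encrypts each block independently with the same key, so equal ciphertext blocks imply equal plaintext blocks.
C[1] = C[2] = 0x9C, so P[1] = P[2].

P[1] = P[2]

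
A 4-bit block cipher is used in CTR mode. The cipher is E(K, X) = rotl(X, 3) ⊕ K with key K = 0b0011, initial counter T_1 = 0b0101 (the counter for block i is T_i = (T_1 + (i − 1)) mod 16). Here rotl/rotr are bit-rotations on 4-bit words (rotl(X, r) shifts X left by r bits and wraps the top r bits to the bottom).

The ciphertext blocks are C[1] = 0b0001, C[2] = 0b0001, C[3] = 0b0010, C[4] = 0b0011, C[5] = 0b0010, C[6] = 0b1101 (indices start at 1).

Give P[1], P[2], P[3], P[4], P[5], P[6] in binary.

P[1] = 0b1000, P[2] = 0b0001, P[3] = 0b1010, P[4] = 0b0100, P[5] = 0b1101, P[6] = 0b1011

CTR decryption: S_i = E(K, T_i) where T_i is the counter for block i; P_i = C_i ⊕ S_i.
P[1]: T = 0b0101, S = E(K, T) = 0b1001; 0b0001 ⊕ 0b1001 = 0b1000.
P[2]: T = 0b0110, S = E(K, T) = 0b0000; 0b0001 ⊕ 0b0000 = 0b0001.
P[3]: T = 0b0111, S = E(K, T) = 0b1000; 0b0010 ⊕ 0b1000 = 0b1010.
P[4]: T = 0b1000, S = E(K, T) = 0b0111; 0b0011 ⊕ 0b0111 = 0b0100.
P[5]: T = 0b1001, S = E(K, T) = 0b1111; 0b0010 ⊕ 0b1111 = 0b1101.
P[6]: T = 0b1010, S = E(K, T) = 0b0110; 0b1101 ⊕ 0b0110 = 0b1011.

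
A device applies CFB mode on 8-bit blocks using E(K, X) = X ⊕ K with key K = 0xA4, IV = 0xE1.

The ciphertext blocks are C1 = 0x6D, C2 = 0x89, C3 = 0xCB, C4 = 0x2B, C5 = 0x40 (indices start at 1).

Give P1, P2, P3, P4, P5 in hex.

CFB decryption: P_i = C_i ⊕ E(K, C_{i−1}), with C_{0} = IV.
P1: E(K, 0xE1) = 0x45; 0x6D ⊕ 0x45 = 0x28.
P2: E(K, 0x6D) = 0xC9; 0x89 ⊕ 0xC9 = 0x40.
P3: E(K, 0x89) = 0x2D; 0xCB ⊕ 0x2D = 0xE6.
P4: E(K, 0xCB) = 0x6F; 0x2B ⊕ 0x6F = 0x44.
P5: E(K, 0x2B) = 0x8F; 0x40 ⊕ 0x8F = 0xCF.

P1 = 0x28, P2 = 0x40, P3 = 0xE6, P4 = 0x44, P5 = 0xCF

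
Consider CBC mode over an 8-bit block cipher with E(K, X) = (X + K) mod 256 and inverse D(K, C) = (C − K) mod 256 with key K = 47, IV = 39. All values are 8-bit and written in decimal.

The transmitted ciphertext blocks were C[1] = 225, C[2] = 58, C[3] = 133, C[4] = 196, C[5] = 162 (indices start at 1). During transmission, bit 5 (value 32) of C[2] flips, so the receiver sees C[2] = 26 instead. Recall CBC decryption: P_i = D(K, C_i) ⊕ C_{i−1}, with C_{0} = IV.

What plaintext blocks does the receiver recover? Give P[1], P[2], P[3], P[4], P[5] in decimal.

P[1] = 149, P[2] = 10, P[3] = 76, P[4] = 16, P[5] = 183

Only C[2] changed, to 26. In CBC, a change in C_i garbles P_i and flips the same bit in P_{i+1}. Decrypting the received ciphertext:
P[1]: D(K, 225) = 178; 178 ⊕ 39 = 149.
P[2]: D(K, 26) = 235; 235 ⊕ 225 = 10.
P[3]: D(K, 133) = 86; 86 ⊕ 26 = 76.
P[4]: D(K, 196) = 149; 149 ⊕ 133 = 16.
P[5]: D(K, 162) = 115; 115 ⊕ 196 = 183.
Blocks that differ from the original plaintext: P[2], P[3].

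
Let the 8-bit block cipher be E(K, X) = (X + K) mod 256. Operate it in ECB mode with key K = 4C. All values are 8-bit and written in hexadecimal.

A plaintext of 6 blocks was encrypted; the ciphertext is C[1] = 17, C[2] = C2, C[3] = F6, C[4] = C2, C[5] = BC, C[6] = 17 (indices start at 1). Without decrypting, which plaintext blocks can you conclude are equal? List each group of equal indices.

P[1] = P[6]; P[2] = P[4]

ECB encrypts each block independently with the same key, so equal ciphertext blocks imply equal plaintext blocks.
C[1] = C[6] = 17, so P[1] = P[6].
C[2] = C[4] = C2, so P[2] = P[4].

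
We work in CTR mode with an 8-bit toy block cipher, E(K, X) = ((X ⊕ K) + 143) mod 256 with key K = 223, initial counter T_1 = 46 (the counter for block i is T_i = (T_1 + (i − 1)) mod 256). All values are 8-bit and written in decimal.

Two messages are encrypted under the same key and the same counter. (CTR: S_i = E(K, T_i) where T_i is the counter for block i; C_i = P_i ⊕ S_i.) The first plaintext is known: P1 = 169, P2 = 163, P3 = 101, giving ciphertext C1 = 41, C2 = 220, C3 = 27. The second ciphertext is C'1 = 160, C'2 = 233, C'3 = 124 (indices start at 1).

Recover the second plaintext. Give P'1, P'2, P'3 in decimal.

P'1 = 32, P'2 = 150, P'3 = 2

In CTR with a reused counter, both messages share the same keystream S_i, so C_i ⊕ C'_i = P_i ⊕ P'_i and thus P'_i = P_i ⊕ C_i ⊕ C'_i.
P'1: 169 ⊕ 41 ⊕ 160 = 32.
P'2: 163 ⊕ 220 ⊕ 233 = 150.
P'3: 101 ⊕ 27 ⊕ 124 = 2.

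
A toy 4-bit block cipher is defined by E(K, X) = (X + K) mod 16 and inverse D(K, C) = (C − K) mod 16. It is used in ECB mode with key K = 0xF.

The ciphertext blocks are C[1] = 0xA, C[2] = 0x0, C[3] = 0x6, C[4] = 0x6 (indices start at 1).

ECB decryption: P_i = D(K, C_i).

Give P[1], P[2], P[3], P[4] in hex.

P[1]: D(K, 0xA) = 0xB.
P[2]: D(K, 0x0) = 0x1.
P[3]: D(K, 0x6) = 0x7.
P[4]: D(K, 0x6) = 0x7.

P[1] = 0xB, P[2] = 0x1, P[3] = 0x7, P[4] = 0x7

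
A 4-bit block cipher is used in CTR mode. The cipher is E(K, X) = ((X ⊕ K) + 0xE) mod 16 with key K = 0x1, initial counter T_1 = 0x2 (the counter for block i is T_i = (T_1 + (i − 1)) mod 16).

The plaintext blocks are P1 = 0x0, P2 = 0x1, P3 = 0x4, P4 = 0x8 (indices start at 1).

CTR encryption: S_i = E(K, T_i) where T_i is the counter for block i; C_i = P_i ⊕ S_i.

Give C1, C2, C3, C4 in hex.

C1 = 0x1, C2 = 0x1, C3 = 0x7, C4 = 0xA

C1: T = 0x2, S = E(K, T) = 0x1; 0x0 ⊕ 0x1 = 0x1.
C2: T = 0x3, S = E(K, T) = 0x0; 0x1 ⊕ 0x0 = 0x1.
C3: T = 0x4, S = E(K, T) = 0x3; 0x4 ⊕ 0x3 = 0x7.
C4: T = 0x5, S = E(K, T) = 0x2; 0x8 ⊕ 0x2 = 0xA.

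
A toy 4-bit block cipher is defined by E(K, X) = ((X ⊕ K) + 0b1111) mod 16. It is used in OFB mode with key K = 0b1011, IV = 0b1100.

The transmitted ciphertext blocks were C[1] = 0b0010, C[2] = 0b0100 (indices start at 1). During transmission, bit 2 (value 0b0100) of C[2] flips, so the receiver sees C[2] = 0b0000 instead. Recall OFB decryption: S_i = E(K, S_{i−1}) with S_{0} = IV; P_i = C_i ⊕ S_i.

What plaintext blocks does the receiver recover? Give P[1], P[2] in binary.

Only C[2] changed, to 0b0000. In OFB, a change in C_i flips the same bit in P_i only; the keystream is unaffected. Decrypting the received ciphertext:
P[1]: S = E(K, 0b1100) = 0b0110; 0b0010 ⊕ 0b0110 = 0b0100.
P[2]: S = E(K, 0b0110) = 0b1100; 0b0000 ⊕ 0b1100 = 0b1100.
Blocks that differ from the original plaintext: P[2].

P[1] = 0b0100, P[2] = 0b1100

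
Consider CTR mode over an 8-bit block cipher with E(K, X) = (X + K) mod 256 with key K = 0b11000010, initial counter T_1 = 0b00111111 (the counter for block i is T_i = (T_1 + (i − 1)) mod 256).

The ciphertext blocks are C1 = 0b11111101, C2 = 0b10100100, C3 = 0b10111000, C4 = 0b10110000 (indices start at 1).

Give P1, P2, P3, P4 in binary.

P1 = 0b11111100, P2 = 0b10100110, P3 = 0b10111011, P4 = 0b10110100

CTR decryption: S_i = E(K, T_i) where T_i is the counter for block i; P_i = C_i ⊕ S_i.
P1: T = 0b00111111, S = E(K, T) = 0b00000001; 0b11111101 ⊕ 0b00000001 = 0b11111100.
P2: T = 0b01000000, S = E(K, T) = 0b00000010; 0b10100100 ⊕ 0b00000010 = 0b10100110.
P3: T = 0b01000001, S = E(K, T) = 0b00000011; 0b10111000 ⊕ 0b00000011 = 0b10111011.
P4: T = 0b01000010, S = E(K, T) = 0b00000100; 0b10110000 ⊕ 0b00000100 = 0b10110100.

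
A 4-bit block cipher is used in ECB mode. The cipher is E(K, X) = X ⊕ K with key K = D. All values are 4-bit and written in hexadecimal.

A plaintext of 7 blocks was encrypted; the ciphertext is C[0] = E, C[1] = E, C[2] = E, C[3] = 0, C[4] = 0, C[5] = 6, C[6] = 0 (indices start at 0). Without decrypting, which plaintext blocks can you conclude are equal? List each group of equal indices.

P[0] = P[1] = P[2]; P[3] = P[4] = P[6]

ECB encrypts each block independently with the same key, so equal ciphertext blocks imply equal plaintext blocks.
C[0] = C[1] = C[2] = E, so P[0] = P[1] = P[2].
C[3] = C[4] = C[6] = 0, so P[3] = P[4] = P[6].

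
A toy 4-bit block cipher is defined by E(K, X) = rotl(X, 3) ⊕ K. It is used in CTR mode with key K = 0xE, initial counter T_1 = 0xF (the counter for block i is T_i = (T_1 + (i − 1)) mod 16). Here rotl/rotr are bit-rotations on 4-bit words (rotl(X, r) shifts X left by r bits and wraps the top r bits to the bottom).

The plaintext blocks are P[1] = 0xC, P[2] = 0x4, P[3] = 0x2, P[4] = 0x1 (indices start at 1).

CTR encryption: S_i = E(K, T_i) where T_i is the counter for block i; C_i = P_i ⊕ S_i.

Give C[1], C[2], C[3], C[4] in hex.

C[1] = 0xD, C[2] = 0xA, C[3] = 0x4, C[4] = 0xE

C[1]: T = 0xF, S = E(K, T) = 0x1; 0xC ⊕ 0x1 = 0xD.
C[2]: T = 0x0, S = E(K, T) = 0xE; 0x4 ⊕ 0xE = 0xA.
C[3]: T = 0x1, S = E(K, T) = 0x6; 0x2 ⊕ 0x6 = 0x4.
C[4]: T = 0x2, S = E(K, T) = 0xF; 0x1 ⊕ 0xF = 0xE.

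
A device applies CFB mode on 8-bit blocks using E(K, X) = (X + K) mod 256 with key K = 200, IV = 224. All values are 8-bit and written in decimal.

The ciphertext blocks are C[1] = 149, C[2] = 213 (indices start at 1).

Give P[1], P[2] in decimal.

P[1] = 61, P[2] = 136

CFB decryption: P_i = C_i ⊕ E(K, C_{i−1}), with C_{0} = IV.
P[1]: E(K, 224) = 168; 149 ⊕ 168 = 61.
P[2]: E(K, 149) = 93; 213 ⊕ 93 = 136.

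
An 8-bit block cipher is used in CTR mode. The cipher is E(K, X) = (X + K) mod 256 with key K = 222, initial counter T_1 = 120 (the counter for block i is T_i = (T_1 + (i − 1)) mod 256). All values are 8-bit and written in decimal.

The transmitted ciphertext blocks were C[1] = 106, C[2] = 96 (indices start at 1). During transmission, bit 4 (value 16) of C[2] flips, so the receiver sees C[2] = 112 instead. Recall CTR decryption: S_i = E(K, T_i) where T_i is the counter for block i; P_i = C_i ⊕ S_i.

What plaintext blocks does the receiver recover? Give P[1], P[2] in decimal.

P[1] = 60, P[2] = 39

Only C[2] changed, to 112. In CTR, a change in C_i flips the same bit in P_i only; the keystream is unaffected. Decrypting the received ciphertext:
P[1]: T = 120, S = E(K, T) = 86; 106 ⊕ 86 = 60.
P[2]: T = 121, S = E(K, T) = 87; 112 ⊕ 87 = 39.
Blocks that differ from the original plaintext: P[2].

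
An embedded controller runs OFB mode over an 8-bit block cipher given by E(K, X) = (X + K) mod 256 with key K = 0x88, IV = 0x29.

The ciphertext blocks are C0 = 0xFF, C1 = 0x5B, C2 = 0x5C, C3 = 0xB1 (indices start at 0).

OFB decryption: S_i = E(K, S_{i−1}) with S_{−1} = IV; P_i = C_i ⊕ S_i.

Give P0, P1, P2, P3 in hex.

P0: S = E(K, 0x29) = 0xB1; 0xFF ⊕ 0xB1 = 0x4E.
P1: S = E(K, 0xB1) = 0x39; 0x5B ⊕ 0x39 = 0x62.
P2: S = E(K, 0x39) = 0xC1; 0x5C ⊕ 0xC1 = 0x9D.
P3: S = E(K, 0xC1) = 0x49; 0xB1 ⊕ 0x49 = 0xF8.

P0 = 0x4E, P1 = 0x62, P2 = 0x9D, P3 = 0xF8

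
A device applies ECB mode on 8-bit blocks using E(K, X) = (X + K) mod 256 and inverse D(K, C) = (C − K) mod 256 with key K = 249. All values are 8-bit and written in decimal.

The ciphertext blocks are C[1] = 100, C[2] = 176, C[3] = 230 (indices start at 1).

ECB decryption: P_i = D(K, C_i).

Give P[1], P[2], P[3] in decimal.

P[1]: D(K, 100) = 107.
P[2]: D(K, 176) = 183.
P[3]: D(K, 230) = 237.

P[1] = 107, P[2] = 183, P[3] = 237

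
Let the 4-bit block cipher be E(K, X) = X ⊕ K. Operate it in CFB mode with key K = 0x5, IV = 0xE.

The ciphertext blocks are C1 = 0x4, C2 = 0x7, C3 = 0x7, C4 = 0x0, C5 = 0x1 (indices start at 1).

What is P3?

CFB decryption: P_i = C_i ⊕ E(K, C_{i−1}), with C_{0} = IV.
P3: E(K, 0x7) = 0x2; 0x7 ⊕ 0x2 = 0x5.

P3 = 0x5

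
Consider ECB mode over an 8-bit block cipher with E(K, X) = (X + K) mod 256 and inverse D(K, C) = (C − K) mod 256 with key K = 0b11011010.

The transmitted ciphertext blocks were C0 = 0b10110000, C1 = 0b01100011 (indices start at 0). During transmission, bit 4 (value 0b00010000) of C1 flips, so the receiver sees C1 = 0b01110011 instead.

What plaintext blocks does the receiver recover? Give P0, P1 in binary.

ECB decryption: P_i = D(K, C_i).
Only C1 changed, to 0b01110011. In ECB, a change in C_i affects only P_i. Decrypting the received ciphertext:
P0: D(K, 0b10110000) = 0b11010110.
P1: D(K, 0b01110011) = 0b10011001.
Blocks that differ from the original plaintext: P1.

P0 = 0b11010110, P1 = 0b10011001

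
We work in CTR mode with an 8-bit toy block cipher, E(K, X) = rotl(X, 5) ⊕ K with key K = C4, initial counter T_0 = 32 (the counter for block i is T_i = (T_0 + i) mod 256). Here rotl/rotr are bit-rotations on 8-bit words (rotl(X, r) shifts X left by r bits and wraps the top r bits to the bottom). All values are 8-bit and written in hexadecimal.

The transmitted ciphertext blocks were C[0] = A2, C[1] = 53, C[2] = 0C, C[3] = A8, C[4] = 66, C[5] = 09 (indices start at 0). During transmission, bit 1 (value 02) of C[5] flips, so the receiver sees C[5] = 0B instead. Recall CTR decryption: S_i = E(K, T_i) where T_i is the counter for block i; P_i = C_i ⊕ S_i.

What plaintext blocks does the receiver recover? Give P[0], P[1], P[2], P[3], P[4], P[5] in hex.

P[0] = 20, P[1] = F1, P[2] = 4E, P[3] = CA, P[4] = 64, P[5] = 29

Only C[5] changed, to 0B. In CTR, a change in C_i flips the same bit in P_i only; the keystream is unaffected. Decrypting the received ciphertext:
P[0]: T = 32, S = E(K, T) = 82; A2 ⊕ 82 = 20.
P[1]: T = 33, S = E(K, T) = A2; 53 ⊕ A2 = F1.
P[2]: T = 34, S = E(K, T) = 42; 0C ⊕ 42 = 4E.
P[3]: T = 35, S = E(K, T) = 62; A8 ⊕ 62 = CA.
P[4]: T = 36, S = E(K, T) = 02; 66 ⊕ 02 = 64.
P[5]: T = 37, S = E(K, T) = 22; 0B ⊕ 22 = 29.
Blocks that differ from the original plaintext: P[5].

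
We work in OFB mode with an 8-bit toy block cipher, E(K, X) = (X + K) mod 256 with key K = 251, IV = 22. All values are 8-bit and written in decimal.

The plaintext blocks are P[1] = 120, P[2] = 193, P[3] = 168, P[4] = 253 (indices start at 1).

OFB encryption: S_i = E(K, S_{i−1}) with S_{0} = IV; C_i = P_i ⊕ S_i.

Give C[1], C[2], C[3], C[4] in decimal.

C[1] = 105, C[2] = 205, C[3] = 175, C[4] = 255

C[1]: S = E(K, 22) = 17; 120 ⊕ 17 = 105.
C[2]: S = E(K, 17) = 12; 193 ⊕ 12 = 205.
C[3]: S = E(K, 12) = 7; 168 ⊕ 7 = 175.
C[4]: S = E(K, 7) = 2; 253 ⊕ 2 = 255.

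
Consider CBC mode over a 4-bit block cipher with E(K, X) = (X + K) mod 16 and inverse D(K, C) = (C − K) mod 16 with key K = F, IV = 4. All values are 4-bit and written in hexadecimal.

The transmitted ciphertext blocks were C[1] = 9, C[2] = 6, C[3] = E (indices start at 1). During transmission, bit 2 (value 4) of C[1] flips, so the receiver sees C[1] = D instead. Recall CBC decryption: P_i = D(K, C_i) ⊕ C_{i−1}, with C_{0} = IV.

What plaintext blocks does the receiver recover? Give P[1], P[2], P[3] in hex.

P[1] = A, P[2] = A, P[3] = 9

Only C[1] changed, to D. In CBC, a change in C_i garbles P_i and flips the same bit in P_{i+1}. Decrypting the received ciphertext:
P[1]: D(K, D) = E; E ⊕ 4 = A.
P[2]: D(K, 6) = 7; 7 ⊕ D = A.
P[3]: D(K, E) = F; F ⊕ 6 = 9.
Blocks that differ from the original plaintext: P[1], P[2].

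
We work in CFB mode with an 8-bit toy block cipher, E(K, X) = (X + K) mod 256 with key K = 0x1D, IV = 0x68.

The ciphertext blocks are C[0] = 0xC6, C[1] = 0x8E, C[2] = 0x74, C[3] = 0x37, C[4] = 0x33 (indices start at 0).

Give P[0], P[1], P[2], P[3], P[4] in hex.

P[0] = 0x43, P[1] = 0x6D, P[2] = 0xDF, P[3] = 0xA6, P[4] = 0x67

CFB decryption: P_i = C_i ⊕ E(K, C_{i−1}), with C_{−1} = IV.
P[0]: E(K, 0x68) = 0x85; 0xC6 ⊕ 0x85 = 0x43.
P[1]: E(K, 0xC6) = 0xE3; 0x8E ⊕ 0xE3 = 0x6D.
P[2]: E(K, 0x8E) = 0xAB; 0x74 ⊕ 0xAB = 0xDF.
P[3]: E(K, 0x74) = 0x91; 0x37 ⊕ 0x91 = 0xA6.
P[4]: E(K, 0x37) = 0x54; 0x33 ⊕ 0x54 = 0x67.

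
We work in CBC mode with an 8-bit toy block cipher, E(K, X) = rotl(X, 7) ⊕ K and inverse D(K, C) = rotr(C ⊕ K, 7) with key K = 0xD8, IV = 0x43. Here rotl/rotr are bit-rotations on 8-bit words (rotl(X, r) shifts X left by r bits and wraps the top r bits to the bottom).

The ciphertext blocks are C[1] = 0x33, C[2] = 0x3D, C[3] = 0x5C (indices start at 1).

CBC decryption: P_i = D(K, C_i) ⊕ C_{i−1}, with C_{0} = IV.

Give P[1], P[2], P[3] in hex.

P[1]: D(K, 0x33) = 0xD7; 0xD7 ⊕ 0x43 = 0x94.
P[2]: D(K, 0x3D) = 0xCB; 0xCB ⊕ 0x33 = 0xF8.
P[3]: D(K, 0x5C) = 0x09; 0x09 ⊕ 0x3D = 0x34.

P[1] = 0x94, P[2] = 0xF8, P[3] = 0x34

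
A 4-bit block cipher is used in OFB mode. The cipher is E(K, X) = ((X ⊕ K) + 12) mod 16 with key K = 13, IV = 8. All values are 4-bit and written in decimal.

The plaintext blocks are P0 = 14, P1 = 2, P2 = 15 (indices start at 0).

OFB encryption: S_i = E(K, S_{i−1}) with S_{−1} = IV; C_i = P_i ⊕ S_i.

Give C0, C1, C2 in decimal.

C0 = 15, C1 = 10, C2 = 14

C0: S = E(K, 8) = 1; 14 ⊕ 1 = 15.
C1: S = E(K, 1) = 8; 2 ⊕ 8 = 10.
C2: S = E(K, 8) = 1; 15 ⊕ 1 = 14.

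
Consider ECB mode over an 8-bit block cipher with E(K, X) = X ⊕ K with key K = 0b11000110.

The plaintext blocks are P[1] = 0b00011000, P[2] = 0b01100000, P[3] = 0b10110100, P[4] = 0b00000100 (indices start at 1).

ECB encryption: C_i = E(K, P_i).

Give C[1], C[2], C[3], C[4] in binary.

C[1] = 0b11011110, C[2] = 0b10100110, C[3] = 0b01110010, C[4] = 0b11000010

C[1]: E(K, 0b00011000) = 0b11011110.
C[2]: E(K, 0b01100000) = 0b10100110.
C[3]: E(K, 0b10110100) = 0b01110010.
C[4]: E(K, 0b00000100) = 0b11000010.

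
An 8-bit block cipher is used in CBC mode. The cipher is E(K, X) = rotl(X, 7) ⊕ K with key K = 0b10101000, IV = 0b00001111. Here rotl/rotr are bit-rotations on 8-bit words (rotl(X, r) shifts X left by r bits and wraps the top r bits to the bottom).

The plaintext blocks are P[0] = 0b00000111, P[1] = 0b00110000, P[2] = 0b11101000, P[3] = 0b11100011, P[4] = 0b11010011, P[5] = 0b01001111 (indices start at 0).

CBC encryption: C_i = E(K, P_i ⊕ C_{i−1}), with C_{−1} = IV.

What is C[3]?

C[0]: P[0] ⊕ 0b00001111 = 0b00001000; E(K, 0b00001000) = 0b10101100.
C[1]: P[1] ⊕ 0b10101100 = 0b10011100; E(K, 0b10011100) = 0b11100110.
C[2]: P[2] ⊕ 0b11100110 = 0b00001110; E(K, 0b00001110) = 0b10101111.
C[3]: P[3] ⊕ 0b10101111 = 0b01001100; E(K, 0b01001100) = 0b10001110.

C[3] = 0b10001110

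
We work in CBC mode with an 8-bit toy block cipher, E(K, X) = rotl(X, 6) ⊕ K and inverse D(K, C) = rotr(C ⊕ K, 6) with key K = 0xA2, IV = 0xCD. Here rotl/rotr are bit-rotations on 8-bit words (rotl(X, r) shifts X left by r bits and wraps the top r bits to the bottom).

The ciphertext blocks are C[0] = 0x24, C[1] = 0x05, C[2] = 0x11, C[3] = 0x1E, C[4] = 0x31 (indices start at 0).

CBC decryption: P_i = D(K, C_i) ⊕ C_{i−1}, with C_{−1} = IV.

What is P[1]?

P[1] = 0xBA

P[1]: D(K, 0x05) = 0x9E; 0x9E ⊕ 0x24 = 0xBA.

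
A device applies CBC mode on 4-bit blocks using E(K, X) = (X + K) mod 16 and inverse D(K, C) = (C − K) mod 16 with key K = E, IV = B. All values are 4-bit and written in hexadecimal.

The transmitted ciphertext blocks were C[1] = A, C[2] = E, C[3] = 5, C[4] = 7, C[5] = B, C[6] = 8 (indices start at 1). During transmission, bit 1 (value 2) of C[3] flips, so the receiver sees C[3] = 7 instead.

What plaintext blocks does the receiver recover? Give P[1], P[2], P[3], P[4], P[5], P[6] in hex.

CBC decryption: P_i = D(K, C_i) ⊕ C_{i−1}, with C_{0} = IV.
Only C[3] changed, to 7. In CBC, a change in C_i garbles P_i and flips the same bit in P_{i+1}. Decrypting the received ciphertext:
P[1]: D(K, A) = C; C ⊕ B = 7.
P[2]: D(K, E) = 0; 0 ⊕ A = A.
P[3]: D(K, 7) = 9; 9 ⊕ E = 7.
P[4]: D(K, 7) = 9; 9 ⊕ 7 = E.
P[5]: D(K, B) = D; D ⊕ 7 = A.
P[6]: D(K, 8) = A; A ⊕ B = 1.
Blocks that differ from the original plaintext: P[3], P[4].

P[1] = 7, P[2] = A, P[3] = 7, P[4] = E, P[5] = A, P[6] = 1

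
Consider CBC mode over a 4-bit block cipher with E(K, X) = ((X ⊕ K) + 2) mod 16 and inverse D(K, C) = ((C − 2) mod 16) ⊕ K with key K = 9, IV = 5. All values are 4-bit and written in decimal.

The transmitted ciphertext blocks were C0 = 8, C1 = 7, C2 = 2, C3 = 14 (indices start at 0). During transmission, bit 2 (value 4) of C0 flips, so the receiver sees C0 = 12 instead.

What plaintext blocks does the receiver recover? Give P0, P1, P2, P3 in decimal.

CBC decryption: P_i = D(K, C_i) ⊕ C_{i−1}, with C_{−1} = IV.
Only C0 changed, to 12. In CBC, a change in C_i garbles P_i and flips the same bit in P_{i+1}. Decrypting the received ciphertext:
P0: D(K, 12) = 3; 3 ⊕ 5 = 6.
P1: D(K, 7) = 12; 12 ⊕ 12 = 0.
P2: D(K, 2) = 9; 9 ⊕ 7 = 14.
P3: D(K, 14) = 5; 5 ⊕ 2 = 7.
Blocks that differ from the original plaintext: P0, P1.

P0 = 6, P1 = 0, P2 = 14, P3 = 7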